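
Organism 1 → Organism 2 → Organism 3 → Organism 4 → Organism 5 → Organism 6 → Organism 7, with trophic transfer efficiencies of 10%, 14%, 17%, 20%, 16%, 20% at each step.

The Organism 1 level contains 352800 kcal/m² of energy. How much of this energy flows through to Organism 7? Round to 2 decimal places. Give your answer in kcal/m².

5.37 kcal/m²

Organism 2: 352800 × 0.1 = 35280 kcal/m²
Organism 3: 35280 × 0.14 = 4939.2 kcal/m²
Organism 4: 4939.2 × 0.17 = 839.664 kcal/m²
Organism 5: 839.664 × 0.2 = 167.9328 kcal/m²
Organism 6: 167.9328 × 0.16 = 26.869248 kcal/m²
Organism 7: 26.869248 × 0.2 = 5.3738496 kcal/m²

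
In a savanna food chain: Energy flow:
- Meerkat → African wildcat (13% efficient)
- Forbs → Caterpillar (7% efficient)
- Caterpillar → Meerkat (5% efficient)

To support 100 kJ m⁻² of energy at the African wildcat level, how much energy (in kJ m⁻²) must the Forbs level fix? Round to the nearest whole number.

219780 kJ m⁻²

Cumulative transfer efficiency: 0.07 × 0.05 × 0.13 = 0.000455
Forbs energy = 100 / 0.000455 = 219780 kJ m⁻²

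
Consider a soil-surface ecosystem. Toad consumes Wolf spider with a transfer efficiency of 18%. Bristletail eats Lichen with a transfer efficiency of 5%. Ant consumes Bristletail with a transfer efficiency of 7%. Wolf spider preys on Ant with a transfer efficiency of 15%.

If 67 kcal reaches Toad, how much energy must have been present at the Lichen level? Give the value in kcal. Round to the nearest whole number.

Cumulative transfer efficiency: 0.05 × 0.07 × 0.15 × 0.18 = 0.0000945
Lichen energy = 67 / 0.0000945 = 708995 kcal

708995 kcal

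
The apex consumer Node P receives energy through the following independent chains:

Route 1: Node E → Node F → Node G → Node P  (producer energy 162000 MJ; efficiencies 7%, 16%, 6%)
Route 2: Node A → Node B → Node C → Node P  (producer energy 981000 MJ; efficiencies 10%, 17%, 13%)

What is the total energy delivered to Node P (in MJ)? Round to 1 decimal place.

Route 1: 162000 × 0.07 × 0.16 × 0.06 = 108.864 MJ
Route 2: 981000 × 0.1 × 0.17 × 0.13 = 2168.01 MJ
Total at Node P: 108.864 + 2168.01 = 2276.874 MJ

2276.9 MJ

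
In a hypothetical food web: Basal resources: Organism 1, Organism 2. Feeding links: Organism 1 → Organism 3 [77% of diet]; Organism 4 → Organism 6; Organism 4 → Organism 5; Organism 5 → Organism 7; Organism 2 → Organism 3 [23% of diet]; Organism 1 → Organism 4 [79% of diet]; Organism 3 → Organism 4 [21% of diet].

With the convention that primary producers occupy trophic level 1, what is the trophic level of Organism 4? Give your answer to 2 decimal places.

Organism 3: 1 + (0.23×1 + 0.77×1) = 2
Organism 4: 1 + (0.21×2 + 0.79×1) = 2.21
Organism 5: 1 + 2.21 = 3.21
Organism 6: 1 + 2.21 = 3.21
Organism 7: 1 + 3.21 = 4.21

2.21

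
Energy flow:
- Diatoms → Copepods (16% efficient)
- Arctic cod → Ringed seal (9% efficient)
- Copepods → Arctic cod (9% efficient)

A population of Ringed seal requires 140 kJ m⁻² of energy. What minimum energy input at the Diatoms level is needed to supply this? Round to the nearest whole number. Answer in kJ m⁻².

108025 kJ m⁻²

Cumulative transfer efficiency: 0.16 × 0.09 × 0.09 = 0.001296
Diatoms energy = 140 / 0.001296 = 108025 kJ m⁻²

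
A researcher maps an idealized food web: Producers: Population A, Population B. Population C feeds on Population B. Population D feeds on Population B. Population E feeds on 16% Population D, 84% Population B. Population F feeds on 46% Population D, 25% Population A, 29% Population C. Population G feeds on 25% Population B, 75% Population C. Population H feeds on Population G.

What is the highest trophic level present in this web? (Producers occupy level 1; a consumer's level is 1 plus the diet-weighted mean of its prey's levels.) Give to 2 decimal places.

Population C: 1 + 1 = 2
Population D: 1 + 1 = 2
Population E: 1 + (0.16×2 + 0.84×1) = 2.16
Population F: 1 + (0.46×2 + 0.25×1 + 0.29×2) = 2.75
Population G: 1 + (0.25×1 + 0.75×2) = 2.75
Population H: 1 + 2.75 = 3.75

3.75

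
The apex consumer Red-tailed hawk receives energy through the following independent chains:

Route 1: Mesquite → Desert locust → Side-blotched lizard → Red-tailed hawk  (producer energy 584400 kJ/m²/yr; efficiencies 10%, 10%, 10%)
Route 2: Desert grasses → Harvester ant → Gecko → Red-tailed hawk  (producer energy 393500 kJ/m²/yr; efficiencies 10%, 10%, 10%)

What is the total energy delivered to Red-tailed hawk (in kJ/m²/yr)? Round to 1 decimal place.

Route 1: 584400 × 0.1 × 0.1 × 0.1 = 584.4 kJ/m²/yr
Route 2: 393500 × 0.1 × 0.1 × 0.1 = 393.5 kJ/m²/yr
Total at Red-tailed hawk: 584.4 + 393.5 = 977.9 kJ/m²/yr

977.9 kJ/m²/yr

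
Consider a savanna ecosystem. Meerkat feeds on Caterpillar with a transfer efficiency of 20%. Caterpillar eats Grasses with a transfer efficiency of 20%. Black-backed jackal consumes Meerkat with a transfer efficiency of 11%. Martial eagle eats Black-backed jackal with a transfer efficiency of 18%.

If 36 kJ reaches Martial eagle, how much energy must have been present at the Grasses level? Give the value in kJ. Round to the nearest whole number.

Cumulative transfer efficiency: 0.2 × 0.2 × 0.11 × 0.18 = 0.000792
Grasses energy = 36 / 0.000792 = 45455 kJ

45455 kJ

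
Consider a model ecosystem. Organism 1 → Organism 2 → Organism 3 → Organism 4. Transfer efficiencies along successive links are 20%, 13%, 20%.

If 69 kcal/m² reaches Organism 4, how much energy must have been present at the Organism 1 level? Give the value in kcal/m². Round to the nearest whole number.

13269 kcal/m²

Cumulative transfer efficiency: 0.2 × 0.13 × 0.2 = 0.0052
Organism 1 energy = 69 / 0.0052 = 13269 kcal/m²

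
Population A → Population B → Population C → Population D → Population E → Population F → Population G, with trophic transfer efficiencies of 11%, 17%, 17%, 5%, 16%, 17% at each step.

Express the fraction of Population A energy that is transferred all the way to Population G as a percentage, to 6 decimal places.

0.000432%

Product of link efficiencies: 0.11 × 0.17 × 0.17 × 0.05 × 0.16 × 0.17 = 0.00000432344
As a percentage: 0.00000432344 × 100 = 0.000432%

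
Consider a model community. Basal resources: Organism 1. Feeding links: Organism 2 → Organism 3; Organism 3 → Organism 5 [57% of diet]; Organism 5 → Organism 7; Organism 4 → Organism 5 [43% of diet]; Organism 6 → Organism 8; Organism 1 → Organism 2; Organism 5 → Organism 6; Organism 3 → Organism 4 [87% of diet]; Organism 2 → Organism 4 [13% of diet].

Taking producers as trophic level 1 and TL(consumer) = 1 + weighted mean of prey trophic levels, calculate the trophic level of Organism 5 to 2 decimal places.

Organism 2: 1 + 1 = 2
Organism 3: 1 + 2 = 3
Organism 4: 1 + (0.87×3 + 0.13×2) = 3.87
Organism 5: 1 + (0.57×3 + 0.43×3.87) = 4.3741
Organism 6: 1 + 4.3741 = 5.3741
Organism 7: 1 + 4.3741 = 5.3741
Organism 8: 1 + 5.3741 = 6.3741

4.37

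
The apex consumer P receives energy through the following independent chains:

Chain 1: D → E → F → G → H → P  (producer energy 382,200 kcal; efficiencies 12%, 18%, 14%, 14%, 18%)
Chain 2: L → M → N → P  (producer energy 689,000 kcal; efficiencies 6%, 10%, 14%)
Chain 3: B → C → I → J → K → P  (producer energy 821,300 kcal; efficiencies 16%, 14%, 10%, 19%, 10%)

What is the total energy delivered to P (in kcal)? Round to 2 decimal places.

642.84 kcal

Chain 1: 382200 × 0.12 × 0.18 × 0.14 × 0.14 × 0.18 = 29.12547456 kcal
Chain 2: 689000 × 0.06 × 0.1 × 0.14 = 578.76 kcal
Chain 3: 821300 × 0.16 × 0.14 × 0.1 × 0.19 × 0.1 = 34.954528 kcal
Total at P: 29.12547456 + 578.76 + 34.954528 = 642.84000256 kcal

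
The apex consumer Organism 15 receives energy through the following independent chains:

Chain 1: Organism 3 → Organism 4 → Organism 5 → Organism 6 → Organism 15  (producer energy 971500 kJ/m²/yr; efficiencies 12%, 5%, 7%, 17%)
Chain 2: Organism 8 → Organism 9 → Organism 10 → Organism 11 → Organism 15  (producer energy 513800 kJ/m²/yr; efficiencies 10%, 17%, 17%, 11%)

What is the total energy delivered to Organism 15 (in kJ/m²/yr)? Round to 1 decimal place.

232.7 kJ/m²/yr

Chain 1: 971500 × 0.12 × 0.05 × 0.07 × 0.17 = 69.3651 kJ/m²/yr
Chain 2: 513800 × 0.1 × 0.17 × 0.17 × 0.11 = 163.33702 kJ/m²/yr
Total at Organism 15: 69.3651 + 163.33702 = 232.70212 kJ/m²/yr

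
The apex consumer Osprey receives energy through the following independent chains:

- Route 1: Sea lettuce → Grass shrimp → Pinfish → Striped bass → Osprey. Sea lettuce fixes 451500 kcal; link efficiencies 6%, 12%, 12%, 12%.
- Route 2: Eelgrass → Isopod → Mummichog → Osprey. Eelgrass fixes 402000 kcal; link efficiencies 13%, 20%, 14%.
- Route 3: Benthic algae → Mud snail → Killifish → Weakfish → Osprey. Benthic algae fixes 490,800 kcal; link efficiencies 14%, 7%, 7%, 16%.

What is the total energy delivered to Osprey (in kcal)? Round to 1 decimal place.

1564.0 kcal

Route 1: 451500 × 0.06 × 0.12 × 0.12 × 0.12 = 46.81152 kcal
Route 2: 402000 × 0.13 × 0.2 × 0.14 = 1463.28 kcal
Route 3: 490800 × 0.14 × 0.07 × 0.07 × 0.16 = 53.870208 kcal
Total at Osprey: 46.81152 + 1463.28 + 53.870208 = 1563.961728 kcal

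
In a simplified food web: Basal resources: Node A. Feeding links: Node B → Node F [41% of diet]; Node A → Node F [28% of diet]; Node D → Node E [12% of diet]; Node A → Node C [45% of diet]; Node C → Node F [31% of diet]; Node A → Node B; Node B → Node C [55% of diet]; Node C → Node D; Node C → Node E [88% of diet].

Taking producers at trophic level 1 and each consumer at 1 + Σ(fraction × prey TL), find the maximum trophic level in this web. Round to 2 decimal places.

Node B: 1 + 1 = 2
Node C: 1 + (0.55×2 + 0.45×1) = 2.55
Node D: 1 + 2.55 = 3.55
Node E: 1 + (0.12×3.55 + 0.88×2.55) = 3.67
Node F: 1 + (0.41×2 + 0.28×1 + 0.31×2.55) = 2.8905

3.67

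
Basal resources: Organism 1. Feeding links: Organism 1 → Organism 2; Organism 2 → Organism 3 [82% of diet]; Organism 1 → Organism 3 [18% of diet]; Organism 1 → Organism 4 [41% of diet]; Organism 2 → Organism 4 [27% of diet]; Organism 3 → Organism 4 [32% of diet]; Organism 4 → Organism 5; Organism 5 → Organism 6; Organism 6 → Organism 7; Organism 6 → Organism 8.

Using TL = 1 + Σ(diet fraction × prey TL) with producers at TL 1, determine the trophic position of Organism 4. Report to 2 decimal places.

Organism 2: 1 + 1 = 2
Organism 3: 1 + (0.82×2 + 0.18×1) = 2.82
Organism 4: 1 + (0.41×1 + 0.27×2 + 0.32×2.82) = 2.8524
Organism 5: 1 + 2.8524 = 3.8524
Organism 6: 1 + 3.8524 = 4.8524
Organism 7: 1 + 4.8524 = 5.8524
Organism 8: 1 + 4.8524 = 5.8524

2.85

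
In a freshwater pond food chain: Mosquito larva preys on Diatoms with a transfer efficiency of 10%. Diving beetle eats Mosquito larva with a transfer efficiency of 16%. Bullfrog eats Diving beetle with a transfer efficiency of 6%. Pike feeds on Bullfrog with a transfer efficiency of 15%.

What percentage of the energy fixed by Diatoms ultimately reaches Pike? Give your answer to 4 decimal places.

0.0144%

Product of link efficiencies: 0.1 × 0.16 × 0.06 × 0.15 = 0.000144
As a percentage: 0.000144 × 100 = 0.0144%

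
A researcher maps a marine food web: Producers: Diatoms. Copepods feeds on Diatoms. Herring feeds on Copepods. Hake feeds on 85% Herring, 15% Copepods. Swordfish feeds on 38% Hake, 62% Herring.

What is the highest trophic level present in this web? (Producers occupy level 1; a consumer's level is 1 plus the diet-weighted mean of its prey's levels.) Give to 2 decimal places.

4.32

Copepods: 1 + 1 = 2
Herring: 1 + 2 = 3
Hake: 1 + (0.85×3 + 0.15×2) = 3.85
Swordfish: 1 + (0.38×3.85 + 0.62×3) = 4.323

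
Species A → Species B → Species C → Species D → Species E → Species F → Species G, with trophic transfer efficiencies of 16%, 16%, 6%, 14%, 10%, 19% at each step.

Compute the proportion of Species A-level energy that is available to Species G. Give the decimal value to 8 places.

0.00000409

Product of link efficiencies: 0.16 × 0.16 × 0.06 × 0.14 × 0.1 × 0.19 = 0.00000408576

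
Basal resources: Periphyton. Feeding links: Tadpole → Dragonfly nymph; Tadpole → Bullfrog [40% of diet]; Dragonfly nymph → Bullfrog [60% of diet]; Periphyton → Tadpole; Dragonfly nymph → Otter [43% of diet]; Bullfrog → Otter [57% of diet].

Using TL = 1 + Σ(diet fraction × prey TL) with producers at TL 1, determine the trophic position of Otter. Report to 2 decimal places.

4.34

Tadpole: 1 + 1 = 2
Dragonfly nymph: 1 + 2 = 3
Bullfrog: 1 + (0.6×3 + 0.4×2) = 3.6
Otter: 1 + (0.57×3.6 + 0.43×3) = 4.342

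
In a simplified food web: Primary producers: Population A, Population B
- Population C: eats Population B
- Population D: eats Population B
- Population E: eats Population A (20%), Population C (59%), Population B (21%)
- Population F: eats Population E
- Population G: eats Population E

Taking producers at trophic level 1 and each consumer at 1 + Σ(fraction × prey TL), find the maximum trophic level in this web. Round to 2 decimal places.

Population C: 1 + 1 = 2
Population D: 1 + 1 = 2
Population E: 1 + (0.2×1 + 0.59×2 + 0.21×1) = 2.59
Population F: 1 + 2.59 = 3.59
Population G: 1 + 2.59 = 3.59

3.59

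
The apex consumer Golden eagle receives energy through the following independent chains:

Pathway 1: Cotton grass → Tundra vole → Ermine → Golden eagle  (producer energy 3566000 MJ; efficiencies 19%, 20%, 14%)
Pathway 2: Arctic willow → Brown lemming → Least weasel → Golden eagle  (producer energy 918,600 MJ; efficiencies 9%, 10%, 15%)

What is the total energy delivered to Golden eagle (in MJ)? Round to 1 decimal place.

20211.2 MJ

Pathway 1: 3566000 × 0.19 × 0.2 × 0.14 = 18971.12 MJ
Pathway 2: 918600 × 0.09 × 0.1 × 0.15 = 1240.11 MJ
Total at Golden eagle: 18971.12 + 1240.11 = 20211.23 MJ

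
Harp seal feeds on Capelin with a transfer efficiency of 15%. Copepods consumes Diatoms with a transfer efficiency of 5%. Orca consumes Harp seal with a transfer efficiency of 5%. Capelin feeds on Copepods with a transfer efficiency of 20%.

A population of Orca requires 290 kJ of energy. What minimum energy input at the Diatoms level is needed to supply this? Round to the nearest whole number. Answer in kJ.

3866667 kJ

Cumulative transfer efficiency: 0.05 × 0.2 × 0.15 × 0.05 = 0.000075
Diatoms energy = 290 / 0.000075 = 3866667 kJ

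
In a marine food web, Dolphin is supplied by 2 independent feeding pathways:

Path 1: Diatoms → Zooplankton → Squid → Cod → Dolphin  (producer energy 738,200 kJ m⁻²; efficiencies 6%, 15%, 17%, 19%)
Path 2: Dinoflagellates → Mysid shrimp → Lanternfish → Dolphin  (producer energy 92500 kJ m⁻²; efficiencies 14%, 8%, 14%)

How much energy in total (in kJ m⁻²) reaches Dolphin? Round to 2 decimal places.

Path 1: 738200 × 0.06 × 0.15 × 0.17 × 0.19 = 214.59474 kJ m⁻²
Path 2: 92500 × 0.14 × 0.08 × 0.14 = 145.04 kJ m⁻²
Total at Dolphin: 214.59474 + 145.04 = 359.63474 kJ m⁻²

359.63 kJ m⁻²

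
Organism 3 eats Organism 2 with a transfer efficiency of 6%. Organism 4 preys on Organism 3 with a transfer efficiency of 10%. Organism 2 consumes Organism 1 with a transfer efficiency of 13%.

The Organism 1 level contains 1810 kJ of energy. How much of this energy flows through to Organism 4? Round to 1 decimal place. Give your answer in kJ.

1.4 kJ

Organism 2: 1810 × 0.13 = 235.3 kJ
Organism 3: 235.3 × 0.06 = 14.118 kJ
Organism 4: 14.118 × 0.1 = 1.4118 kJ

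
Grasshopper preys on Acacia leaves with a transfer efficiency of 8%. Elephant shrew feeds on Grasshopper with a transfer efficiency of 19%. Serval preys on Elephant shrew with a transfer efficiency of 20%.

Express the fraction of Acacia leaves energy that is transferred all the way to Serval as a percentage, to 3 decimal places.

0.304%

Product of link efficiencies: 0.08 × 0.19 × 0.2 = 0.00304
As a percentage: 0.00304 × 100 = 0.304%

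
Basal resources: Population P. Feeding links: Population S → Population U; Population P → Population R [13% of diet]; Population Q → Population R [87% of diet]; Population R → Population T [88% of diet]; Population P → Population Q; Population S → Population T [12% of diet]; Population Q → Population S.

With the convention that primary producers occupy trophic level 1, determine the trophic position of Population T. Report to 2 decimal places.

3.89

Population Q: 1 + 1 = 2
Population R: 1 + (0.87×2 + 0.13×1) = 2.87
Population S: 1 + 2 = 3
Population T: 1 + (0.12×3 + 0.88×2.87) = 3.8856
Population U: 1 + 3 = 4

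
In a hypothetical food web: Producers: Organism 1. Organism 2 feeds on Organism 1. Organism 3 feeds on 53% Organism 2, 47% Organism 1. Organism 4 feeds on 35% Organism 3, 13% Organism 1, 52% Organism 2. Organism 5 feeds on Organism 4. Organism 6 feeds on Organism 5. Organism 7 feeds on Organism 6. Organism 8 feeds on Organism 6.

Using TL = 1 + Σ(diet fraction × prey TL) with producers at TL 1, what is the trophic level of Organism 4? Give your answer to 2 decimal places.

3.06

Organism 2: 1 + 1 = 2
Organism 3: 1 + (0.53×2 + 0.47×1) = 2.53
Organism 4: 1 + (0.35×2.53 + 0.13×1 + 0.52×2) = 3.0555
Organism 5: 1 + 3.0555 = 4.0555
Organism 6: 1 + 4.0555 = 5.0555
Organism 7: 1 + 5.0555 = 6.0555
Organism 8: 1 + 5.0555 = 6.0555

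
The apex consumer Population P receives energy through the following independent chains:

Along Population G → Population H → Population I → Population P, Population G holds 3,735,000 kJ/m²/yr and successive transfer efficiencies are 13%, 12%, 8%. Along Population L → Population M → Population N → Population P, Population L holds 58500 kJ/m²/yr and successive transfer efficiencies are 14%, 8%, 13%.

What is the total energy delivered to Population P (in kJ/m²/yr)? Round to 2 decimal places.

4746.46 kJ/m²/yr

Via Population G: 3735000 × 0.13 × 0.12 × 0.08 = 4661.28 kJ/m²/yr
Via Population L: 58500 × 0.14 × 0.08 × 0.13 = 85.176 kJ/m²/yr
Total at Population P: 4661.28 + 85.176 = 4746.456 kJ/m²/yr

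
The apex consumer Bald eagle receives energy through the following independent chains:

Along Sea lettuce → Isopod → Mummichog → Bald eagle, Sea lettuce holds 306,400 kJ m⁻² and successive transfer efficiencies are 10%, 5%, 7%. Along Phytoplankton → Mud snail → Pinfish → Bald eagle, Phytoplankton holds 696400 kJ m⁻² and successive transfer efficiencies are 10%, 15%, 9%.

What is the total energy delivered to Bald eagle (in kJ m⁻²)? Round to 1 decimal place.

1047.4 kJ m⁻²

Via Sea lettuce: 306400 × 0.1 × 0.05 × 0.07 = 107.24 kJ m⁻²
Via Phytoplankton: 696400 × 0.1 × 0.15 × 0.09 = 940.14 kJ m⁻²
Total at Bald eagle: 107.24 + 940.14 = 1047.38 kJ m⁻²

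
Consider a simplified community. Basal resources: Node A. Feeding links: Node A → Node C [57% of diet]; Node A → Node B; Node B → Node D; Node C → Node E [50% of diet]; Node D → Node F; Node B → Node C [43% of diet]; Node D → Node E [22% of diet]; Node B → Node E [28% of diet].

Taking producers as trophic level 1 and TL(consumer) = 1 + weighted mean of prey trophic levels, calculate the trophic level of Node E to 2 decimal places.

3.44

Node B: 1 + 1 = 2
Node C: 1 + (0.43×2 + 0.57×1) = 2.43
Node D: 1 + 2 = 3
Node E: 1 + (0.5×2.43 + 0.28×2 + 0.22×3) = 3.435
Node F: 1 + 3 = 4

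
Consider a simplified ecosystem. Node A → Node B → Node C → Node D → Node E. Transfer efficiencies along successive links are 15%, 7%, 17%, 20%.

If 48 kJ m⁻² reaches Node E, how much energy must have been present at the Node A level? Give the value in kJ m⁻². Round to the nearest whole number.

134454 kJ m⁻²

Cumulative transfer efficiency: 0.15 × 0.07 × 0.17 × 0.2 = 0.000357
Node A energy = 48 / 0.000357 = 134454 kJ m⁻²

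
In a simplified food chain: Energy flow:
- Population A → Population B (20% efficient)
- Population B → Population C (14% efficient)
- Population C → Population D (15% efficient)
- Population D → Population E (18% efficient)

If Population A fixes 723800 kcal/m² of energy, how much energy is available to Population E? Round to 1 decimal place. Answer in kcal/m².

Population B: 723800 × 0.2 = 144760 kcal/m²
Population C: 144760 × 0.14 = 20266.4 kcal/m²
Population D: 20266.4 × 0.15 = 3039.96 kcal/m²
Population E: 3039.96 × 0.18 = 547.1928 kcal/m²

547.2 kcal/m²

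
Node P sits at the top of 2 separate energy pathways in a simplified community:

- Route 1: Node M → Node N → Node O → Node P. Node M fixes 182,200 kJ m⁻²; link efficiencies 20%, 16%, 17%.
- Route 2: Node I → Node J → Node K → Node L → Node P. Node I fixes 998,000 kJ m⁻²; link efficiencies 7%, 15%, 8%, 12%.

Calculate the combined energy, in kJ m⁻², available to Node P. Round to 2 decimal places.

1091.77 kJ m⁻²

Route 1: 182200 × 0.2 × 0.16 × 0.17 = 991.168 kJ m⁻²
Route 2: 998000 × 0.07 × 0.15 × 0.08 × 0.12 = 100.5984 kJ m⁻²
Total at Node P: 991.168 + 100.5984 = 1091.7664 kJ m⁻²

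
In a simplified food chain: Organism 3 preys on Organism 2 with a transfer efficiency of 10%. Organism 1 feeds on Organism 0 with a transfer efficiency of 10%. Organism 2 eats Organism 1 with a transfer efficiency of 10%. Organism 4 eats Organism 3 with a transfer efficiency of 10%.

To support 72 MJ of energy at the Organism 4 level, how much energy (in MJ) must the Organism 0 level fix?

Cumulative transfer efficiency: 0.1 × 0.1 × 0.1 × 0.1 = 0.0001
Organism 0 energy = 72 / 0.0001 = 720000 MJ

720000 MJ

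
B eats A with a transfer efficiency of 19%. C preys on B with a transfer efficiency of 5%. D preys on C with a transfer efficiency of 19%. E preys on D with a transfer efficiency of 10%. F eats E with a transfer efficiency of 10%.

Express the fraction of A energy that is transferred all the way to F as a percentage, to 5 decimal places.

Product of link efficiencies: 0.19 × 0.05 × 0.19 × 0.1 × 0.1 = 0.00001805
As a percentage: 0.00001805 × 100 = 0.00181%

0.00181%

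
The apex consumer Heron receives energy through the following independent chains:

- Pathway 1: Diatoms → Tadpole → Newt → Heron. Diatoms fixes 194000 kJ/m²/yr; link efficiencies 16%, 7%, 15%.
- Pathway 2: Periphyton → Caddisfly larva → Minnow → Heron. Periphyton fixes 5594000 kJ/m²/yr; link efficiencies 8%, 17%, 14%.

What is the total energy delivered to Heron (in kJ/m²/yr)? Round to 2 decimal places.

10976.90 kJ/m²/yr

Pathway 1: 194000 × 0.16 × 0.07 × 0.15 = 325.92 kJ/m²/yr
Pathway 2: 5594000 × 0.08 × 0.17 × 0.14 = 10650.976 kJ/m²/yr
Total at Heron: 325.92 + 10650.976 = 10976.896 kJ/m²/yr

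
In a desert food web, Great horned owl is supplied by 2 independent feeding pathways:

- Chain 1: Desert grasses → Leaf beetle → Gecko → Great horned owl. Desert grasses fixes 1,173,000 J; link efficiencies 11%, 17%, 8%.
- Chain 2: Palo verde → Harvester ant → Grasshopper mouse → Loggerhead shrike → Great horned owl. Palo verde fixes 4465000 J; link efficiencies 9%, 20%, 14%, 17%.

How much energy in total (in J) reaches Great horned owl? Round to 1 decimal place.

3667.6 J

Chain 1: 1173000 × 0.11 × 0.17 × 0.08 = 1754.808 J
Chain 2: 4465000 × 0.09 × 0.2 × 0.14 × 0.17 = 1912.806 J
Total at Great horned owl: 1754.808 + 1912.806 = 3667.614 J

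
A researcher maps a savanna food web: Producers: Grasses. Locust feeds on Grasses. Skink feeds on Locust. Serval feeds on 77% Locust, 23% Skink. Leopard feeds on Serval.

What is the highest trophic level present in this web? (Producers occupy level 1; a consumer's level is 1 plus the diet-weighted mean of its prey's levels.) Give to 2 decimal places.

Locust: 1 + 1 = 2
Skink: 1 + 2 = 3
Serval: 1 + (0.77×2 + 0.23×3) = 3.23
Leopard: 1 + 3.23 = 4.23

4.23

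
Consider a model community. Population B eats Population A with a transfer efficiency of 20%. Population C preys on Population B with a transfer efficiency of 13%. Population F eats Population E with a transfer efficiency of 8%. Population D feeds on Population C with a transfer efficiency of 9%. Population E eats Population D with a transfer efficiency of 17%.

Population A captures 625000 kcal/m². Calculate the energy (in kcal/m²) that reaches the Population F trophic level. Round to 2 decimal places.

Population B: 625000 × 0.2 = 125000 kcal/m²
Population C: 125000 × 0.13 = 16250 kcal/m²
Population D: 16250 × 0.09 = 1462.5 kcal/m²
Population E: 1462.5 × 0.17 = 248.625 kcal/m²
Population F: 248.625 × 0.08 = 19.89 kcal/m²

19.89 kcal/m²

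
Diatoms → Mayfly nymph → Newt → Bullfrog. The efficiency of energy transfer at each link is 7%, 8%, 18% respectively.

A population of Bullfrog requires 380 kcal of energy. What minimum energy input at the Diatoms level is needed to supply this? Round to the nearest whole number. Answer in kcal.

Cumulative transfer efficiency: 0.07 × 0.08 × 0.18 = 0.001008
Diatoms energy = 380 / 0.001008 = 376984 kcal

376984 kcal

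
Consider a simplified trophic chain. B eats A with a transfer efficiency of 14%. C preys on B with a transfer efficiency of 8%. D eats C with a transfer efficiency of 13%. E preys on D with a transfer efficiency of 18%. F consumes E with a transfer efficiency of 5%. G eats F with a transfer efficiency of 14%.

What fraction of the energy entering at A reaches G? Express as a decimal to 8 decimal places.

0.00000183

Product of link efficiencies: 0.14 × 0.08 × 0.13 × 0.18 × 0.05 × 0.14 = 0.00000183456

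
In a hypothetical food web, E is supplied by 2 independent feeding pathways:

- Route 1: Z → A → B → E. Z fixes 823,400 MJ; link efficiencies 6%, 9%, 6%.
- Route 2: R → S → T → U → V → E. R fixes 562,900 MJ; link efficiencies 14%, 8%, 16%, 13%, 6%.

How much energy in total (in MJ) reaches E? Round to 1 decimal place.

274.6 MJ

Route 1: 823400 × 0.06 × 0.09 × 0.06 = 266.7816 MJ
Route 2: 562900 × 0.14 × 0.08 × 0.16 × 0.13 × 0.06 = 7.86799104 MJ
Total at E: 266.7816 + 7.86799104 = 274.64959104 MJ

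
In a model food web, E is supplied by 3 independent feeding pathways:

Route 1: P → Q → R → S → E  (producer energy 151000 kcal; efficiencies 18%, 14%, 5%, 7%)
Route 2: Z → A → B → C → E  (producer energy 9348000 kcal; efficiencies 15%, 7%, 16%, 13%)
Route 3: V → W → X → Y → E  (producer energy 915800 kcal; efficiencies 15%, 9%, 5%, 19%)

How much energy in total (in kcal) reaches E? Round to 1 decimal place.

2172.4 kcal

Route 1: 151000 × 0.18 × 0.14 × 0.05 × 0.07 = 13.3182 kcal
Route 2: 9348000 × 0.15 × 0.07 × 0.16 × 0.13 = 2041.6032 kcal
Route 3: 915800 × 0.15 × 0.09 × 0.05 × 0.19 = 117.45135 kcal
Total at E: 13.3182 + 2041.6032 + 117.45135 = 2172.37275 kcal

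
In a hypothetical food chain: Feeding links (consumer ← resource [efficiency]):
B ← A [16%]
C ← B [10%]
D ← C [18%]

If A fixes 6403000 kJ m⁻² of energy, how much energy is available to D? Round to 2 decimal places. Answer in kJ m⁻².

B: 6403000 × 0.16 = 1024480 kJ m⁻²
C: 1024480 × 0.1 = 102448 kJ m⁻²
D: 102448 × 0.18 = 18440.64 kJ m⁻²

18440.64 kJ m⁻²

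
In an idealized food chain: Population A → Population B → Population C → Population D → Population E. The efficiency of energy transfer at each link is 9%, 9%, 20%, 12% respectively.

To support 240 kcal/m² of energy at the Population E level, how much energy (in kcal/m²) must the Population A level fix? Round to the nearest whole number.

1234568 kcal/m²

Cumulative transfer efficiency: 0.09 × 0.09 × 0.2 × 0.12 = 0.0001944
Population A energy = 240 / 0.0001944 = 1234568 kcal/m²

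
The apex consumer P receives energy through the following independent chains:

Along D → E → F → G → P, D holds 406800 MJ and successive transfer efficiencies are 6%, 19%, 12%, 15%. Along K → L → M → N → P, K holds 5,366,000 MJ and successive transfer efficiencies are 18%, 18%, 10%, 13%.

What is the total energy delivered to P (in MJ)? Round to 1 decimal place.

Via D: 406800 × 0.06 × 0.19 × 0.12 × 0.15 = 83.47536 MJ
Via K: 5366000 × 0.18 × 0.18 × 0.1 × 0.13 = 2260.1592 MJ
Total at P: 83.47536 + 2260.1592 = 2343.63456 MJ

2343.6 MJ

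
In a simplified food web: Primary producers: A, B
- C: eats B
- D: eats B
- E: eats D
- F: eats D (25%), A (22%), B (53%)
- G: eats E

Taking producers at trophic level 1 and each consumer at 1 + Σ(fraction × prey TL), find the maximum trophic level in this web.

C: 1 + 1 = 2
D: 1 + 1 = 2
E: 1 + 2 = 3
F: 1 + (0.25×2 + 0.22×1 + 0.53×1) = 2.25
G: 1 + 3 = 4

4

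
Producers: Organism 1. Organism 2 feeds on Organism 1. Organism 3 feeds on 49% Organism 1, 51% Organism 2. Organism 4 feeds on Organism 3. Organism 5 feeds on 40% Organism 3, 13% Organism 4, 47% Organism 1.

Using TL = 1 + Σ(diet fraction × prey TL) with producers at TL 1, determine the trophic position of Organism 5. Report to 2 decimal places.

Organism 2: 1 + 1 = 2
Organism 3: 1 + (0.49×1 + 0.51×2) = 2.51
Organism 4: 1 + 2.51 = 3.51
Organism 5: 1 + (0.4×2.51 + 0.13×3.51 + 0.47×1) = 2.9303

2.93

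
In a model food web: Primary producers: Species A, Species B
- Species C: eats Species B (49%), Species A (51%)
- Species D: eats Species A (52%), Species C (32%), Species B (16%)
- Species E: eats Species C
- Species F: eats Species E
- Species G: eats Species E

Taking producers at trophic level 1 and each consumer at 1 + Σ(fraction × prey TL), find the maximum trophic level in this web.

4

Species C: 1 + (0.49×1 + 0.51×1) = 2
Species D: 1 + (0.52×1 + 0.32×2 + 0.16×1) = 2.32
Species E: 1 + 2 = 3
Species F: 1 + 3 = 4
Species G: 1 + 3 = 4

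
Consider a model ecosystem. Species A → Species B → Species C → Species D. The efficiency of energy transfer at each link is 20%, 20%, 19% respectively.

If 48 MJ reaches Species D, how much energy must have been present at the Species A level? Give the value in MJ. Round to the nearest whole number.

Cumulative transfer efficiency: 0.2 × 0.2 × 0.19 = 0.0076
Species A energy = 48 / 0.0076 = 6316 MJ

6316 MJ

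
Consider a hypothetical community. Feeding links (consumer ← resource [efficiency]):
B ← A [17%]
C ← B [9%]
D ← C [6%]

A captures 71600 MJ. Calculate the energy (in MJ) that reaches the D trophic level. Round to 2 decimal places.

65.73 MJ

B: 71600 × 0.17 = 12172 MJ
C: 12172 × 0.09 = 1095.48 MJ
D: 1095.48 × 0.06 = 65.7288 MJ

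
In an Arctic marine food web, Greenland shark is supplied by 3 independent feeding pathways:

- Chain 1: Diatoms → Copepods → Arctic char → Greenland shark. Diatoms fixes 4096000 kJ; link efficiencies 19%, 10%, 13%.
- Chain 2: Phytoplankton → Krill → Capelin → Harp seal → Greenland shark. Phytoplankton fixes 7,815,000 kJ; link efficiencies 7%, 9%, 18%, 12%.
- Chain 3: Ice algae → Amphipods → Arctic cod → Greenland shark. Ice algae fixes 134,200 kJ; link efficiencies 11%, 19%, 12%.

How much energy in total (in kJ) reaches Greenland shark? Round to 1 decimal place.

Chain 1: 4096000 × 0.19 × 0.1 × 0.13 = 10117.12 kJ
Chain 2: 7815000 × 0.07 × 0.09 × 0.18 × 0.12 = 1063.4652 kJ
Chain 3: 134200 × 0.11 × 0.19 × 0.12 = 336.5736 kJ
Total at Greenland shark: 10117.12 + 1063.4652 + 336.5736 = 11517.1588 kJ

11517.2 kJ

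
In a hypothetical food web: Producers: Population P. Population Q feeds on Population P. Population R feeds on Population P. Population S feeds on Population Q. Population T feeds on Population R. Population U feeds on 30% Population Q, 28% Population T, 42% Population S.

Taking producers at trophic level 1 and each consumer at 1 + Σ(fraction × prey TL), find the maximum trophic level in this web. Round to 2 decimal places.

3.70

Population Q: 1 + 1 = 2
Population R: 1 + 1 = 2
Population S: 1 + 2 = 3
Population T: 1 + 2 = 3
Population U: 1 + (0.3×2 + 0.28×3 + 0.42×3) = 3.7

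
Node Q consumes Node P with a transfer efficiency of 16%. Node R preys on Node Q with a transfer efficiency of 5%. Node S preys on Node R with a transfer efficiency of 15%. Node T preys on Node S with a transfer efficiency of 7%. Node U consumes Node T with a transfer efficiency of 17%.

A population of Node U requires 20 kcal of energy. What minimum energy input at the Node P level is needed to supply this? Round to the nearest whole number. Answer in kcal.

Cumulative transfer efficiency: 0.16 × 0.05 × 0.15 × 0.07 × 0.17 = 0.00001428
Node P energy = 20 / 0.00001428 = 1400560 kcal

1400560 kcal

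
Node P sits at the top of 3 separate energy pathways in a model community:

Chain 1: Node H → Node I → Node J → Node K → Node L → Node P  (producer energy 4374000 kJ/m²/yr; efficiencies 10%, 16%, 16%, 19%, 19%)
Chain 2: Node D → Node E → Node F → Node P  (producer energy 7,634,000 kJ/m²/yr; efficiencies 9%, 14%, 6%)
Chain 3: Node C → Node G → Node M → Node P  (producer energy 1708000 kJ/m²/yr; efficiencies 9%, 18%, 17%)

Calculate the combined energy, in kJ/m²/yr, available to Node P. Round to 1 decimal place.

10879.4 kJ/m²/yr

Chain 1: 4374000 × 0.1 × 0.16 × 0.16 × 0.19 × 0.19 = 404.227584 kJ/m²/yr
Chain 2: 7634000 × 0.09 × 0.14 × 0.06 = 5771.304 kJ/m²/yr
Chain 3: 1708000 × 0.09 × 0.18 × 0.17 = 4703.832 kJ/m²/yr
Total at Node P: 404.227584 + 5771.304 + 4703.832 = 10879.363584 kJ/m²/yr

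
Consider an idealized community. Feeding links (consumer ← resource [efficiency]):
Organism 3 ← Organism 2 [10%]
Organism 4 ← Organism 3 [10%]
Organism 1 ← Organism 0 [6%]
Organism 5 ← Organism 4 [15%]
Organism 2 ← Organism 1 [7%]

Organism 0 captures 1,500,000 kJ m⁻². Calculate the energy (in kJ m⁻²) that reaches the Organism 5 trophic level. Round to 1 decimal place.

9.5 kJ m⁻²

Organism 1: 1500000 × 0.06 = 90000 kJ m⁻²
Organism 2: 90000 × 0.07 = 6300 kJ m⁻²
Organism 3: 6300 × 0.1 = 630 kJ m⁻²
Organism 4: 630 × 0.1 = 63 kJ m⁻²
Organism 5: 63 × 0.15 = 9.45 kJ m⁻²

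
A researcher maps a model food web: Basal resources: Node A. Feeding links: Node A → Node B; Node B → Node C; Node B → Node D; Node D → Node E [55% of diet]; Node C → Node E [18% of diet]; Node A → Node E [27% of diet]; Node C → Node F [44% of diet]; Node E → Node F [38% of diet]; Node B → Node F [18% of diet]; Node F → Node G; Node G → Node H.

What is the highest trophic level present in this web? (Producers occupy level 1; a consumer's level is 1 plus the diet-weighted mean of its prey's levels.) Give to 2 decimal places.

Node B: 1 + 1 = 2
Node C: 1 + 2 = 3
Node D: 1 + 2 = 3
Node E: 1 + (0.55×3 + 0.18×3 + 0.27×1) = 3.46
Node F: 1 + (0.44×3 + 0.38×3.46 + 0.18×2) = 3.9948
Node G: 1 + 3.9948 = 4.9948
Node H: 1 + 4.9948 = 5.9948

5.99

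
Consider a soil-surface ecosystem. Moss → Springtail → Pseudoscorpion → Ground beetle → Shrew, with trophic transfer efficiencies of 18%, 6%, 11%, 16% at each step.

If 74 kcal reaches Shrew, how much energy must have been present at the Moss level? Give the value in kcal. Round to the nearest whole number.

Cumulative transfer efficiency: 0.18 × 0.06 × 0.11 × 0.16 = 0.00019008
Moss energy = 74 / 0.00019008 = 389310 kcal

389310 kcal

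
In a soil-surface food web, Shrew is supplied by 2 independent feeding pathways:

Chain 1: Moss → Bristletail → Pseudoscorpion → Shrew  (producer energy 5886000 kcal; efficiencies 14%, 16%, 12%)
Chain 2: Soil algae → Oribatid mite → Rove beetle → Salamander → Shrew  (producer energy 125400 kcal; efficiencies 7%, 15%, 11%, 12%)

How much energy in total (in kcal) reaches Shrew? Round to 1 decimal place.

Chain 1: 5886000 × 0.14 × 0.16 × 0.12 = 15821.568 kcal
Chain 2: 125400 × 0.07 × 0.15 × 0.11 × 0.12 = 17.38044 kcal
Total at Shrew: 15821.568 + 17.38044 = 15838.94844 kcal

15838.9 kcal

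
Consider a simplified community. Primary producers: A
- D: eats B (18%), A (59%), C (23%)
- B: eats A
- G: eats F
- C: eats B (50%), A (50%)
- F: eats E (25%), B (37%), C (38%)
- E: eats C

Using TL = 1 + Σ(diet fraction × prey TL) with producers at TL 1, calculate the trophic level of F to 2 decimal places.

3.57

B: 1 + 1 = 2
C: 1 + (0.5×2 + 0.5×1) = 2.5
D: 1 + (0.18×2 + 0.59×1 + 0.23×2.5) = 2.525
E: 1 + 2.5 = 3.5
F: 1 + (0.25×3.5 + 0.37×2 + 0.38×2.5) = 3.565
G: 1 + 3.565 = 4.565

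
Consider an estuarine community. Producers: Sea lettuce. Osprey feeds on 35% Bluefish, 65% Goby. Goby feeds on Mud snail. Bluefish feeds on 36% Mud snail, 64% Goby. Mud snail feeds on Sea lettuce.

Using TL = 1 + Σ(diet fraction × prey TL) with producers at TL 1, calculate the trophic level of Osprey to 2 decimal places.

4.22

Mud snail: 1 + 1 = 2
Goby: 1 + 2 = 3
Bluefish: 1 + (0.36×2 + 0.64×3) = 3.64
Osprey: 1 + (0.35×3.64 + 0.65×3) = 4.224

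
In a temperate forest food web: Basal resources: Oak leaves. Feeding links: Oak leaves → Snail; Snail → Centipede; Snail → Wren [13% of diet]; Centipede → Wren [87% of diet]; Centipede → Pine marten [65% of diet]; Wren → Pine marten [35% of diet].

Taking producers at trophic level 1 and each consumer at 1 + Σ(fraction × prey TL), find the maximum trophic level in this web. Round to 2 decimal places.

4.30

Snail: 1 + 1 = 2
Centipede: 1 + 2 = 3
Wren: 1 + (0.13×2 + 0.87×3) = 3.87
Pine marten: 1 + (0.65×3 + 0.35×3.87) = 4.3045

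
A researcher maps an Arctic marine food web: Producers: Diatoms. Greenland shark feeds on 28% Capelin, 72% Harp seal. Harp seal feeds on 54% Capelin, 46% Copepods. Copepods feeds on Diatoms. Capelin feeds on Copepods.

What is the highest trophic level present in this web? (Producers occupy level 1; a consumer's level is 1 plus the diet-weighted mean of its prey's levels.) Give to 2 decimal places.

4.39

Copepods: 1 + 1 = 2
Capelin: 1 + 2 = 3
Harp seal: 1 + (0.54×3 + 0.46×2) = 3.54
Greenland shark: 1 + (0.28×3 + 0.72×3.54) = 4.3888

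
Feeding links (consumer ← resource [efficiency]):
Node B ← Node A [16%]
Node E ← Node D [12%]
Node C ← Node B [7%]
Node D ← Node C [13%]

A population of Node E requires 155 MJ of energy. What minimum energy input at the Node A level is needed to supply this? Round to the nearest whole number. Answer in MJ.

887134 MJ

Cumulative transfer efficiency: 0.16 × 0.07 × 0.13 × 0.12 = 0.00017472
Node A energy = 155 / 0.00017472 = 887134 MJ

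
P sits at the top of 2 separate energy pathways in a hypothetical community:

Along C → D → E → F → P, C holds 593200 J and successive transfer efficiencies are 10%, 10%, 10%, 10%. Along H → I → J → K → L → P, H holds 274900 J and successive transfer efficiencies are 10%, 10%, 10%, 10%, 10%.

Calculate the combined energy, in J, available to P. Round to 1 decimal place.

62.1 J

Via C: 593200 × 0.1 × 0.1 × 0.1 × 0.1 = 59.32 J
Via H: 274900 × 0.1 × 0.1 × 0.1 × 0.1 × 0.1 = 2.749 J
Total at P: 59.32 + 2.749 = 62.069 J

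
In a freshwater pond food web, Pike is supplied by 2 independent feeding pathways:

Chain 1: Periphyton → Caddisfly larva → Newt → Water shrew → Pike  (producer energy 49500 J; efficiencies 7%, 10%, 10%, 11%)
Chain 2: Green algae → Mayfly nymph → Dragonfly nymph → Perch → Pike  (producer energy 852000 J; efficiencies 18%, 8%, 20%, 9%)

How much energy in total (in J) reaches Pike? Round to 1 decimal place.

Chain 1: 49500 × 0.07 × 0.1 × 0.1 × 0.11 = 3.8115 J
Chain 2: 852000 × 0.18 × 0.08 × 0.2 × 0.09 = 220.8384 J
Total at Pike: 3.8115 + 220.8384 = 224.6499 J

224.6 J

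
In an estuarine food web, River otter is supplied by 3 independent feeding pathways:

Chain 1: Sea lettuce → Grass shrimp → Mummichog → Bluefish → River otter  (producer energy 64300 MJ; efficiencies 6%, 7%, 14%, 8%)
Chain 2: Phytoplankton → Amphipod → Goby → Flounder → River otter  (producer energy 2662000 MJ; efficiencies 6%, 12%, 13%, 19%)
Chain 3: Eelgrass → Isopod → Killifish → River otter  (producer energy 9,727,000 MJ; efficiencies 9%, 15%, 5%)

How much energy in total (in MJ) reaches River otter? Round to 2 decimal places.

Chain 1: 64300 × 0.06 × 0.07 × 0.14 × 0.08 = 3.024672 MJ
Chain 2: 2662000 × 0.06 × 0.12 × 0.13 × 0.19 = 473.41008 MJ
Chain 3: 9727000 × 0.09 × 0.15 × 0.05 = 6565.725 MJ
Total at River otter: 3.024672 + 473.41008 + 6565.725 = 7042.159752 MJ

7042.16 MJ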